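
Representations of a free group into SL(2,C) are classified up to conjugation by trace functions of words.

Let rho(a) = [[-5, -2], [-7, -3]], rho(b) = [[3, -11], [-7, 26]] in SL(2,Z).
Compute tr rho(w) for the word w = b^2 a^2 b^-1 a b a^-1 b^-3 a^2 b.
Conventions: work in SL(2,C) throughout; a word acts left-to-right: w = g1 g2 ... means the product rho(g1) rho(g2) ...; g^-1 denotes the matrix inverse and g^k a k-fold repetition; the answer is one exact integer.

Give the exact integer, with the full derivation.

-8812921726981

rho(b) = [[3, -11], [-7, 26]]
... * rho(b) = [[3, -11], [-7, 26]]  ->  [[86, -319], [-203, 753]]
... * rho(a) = [[-5, -2], [-7, -3]]  ->  [[1803, 785], [-4256, -1853]]
... * rho(a) = [[-5, -2], [-7, -3]]  ->  [[-14510, -5961], [34251, 14071]]
... * rho(b^-1) = [[26, 11], [7, 3]]  ->  [[-418987, -177493], [989023, 418974]]
... * rho(a) = [[-5, -2], [-7, -3]]  ->  [[3337386, 1370453], [-7877933, -3234968]]
... * rho(b) = [[3, -11], [-7, 26]]  ->  [[418987, -1079468], [-989023, 2548095]]
... * rho(a^-1) = [[-3, 2], [7, -5]]  ->  [[-8813237, 6235314], [20803734, -14718521]]
... * rho(b^-1) = [[26, 11], [7, 3]]  ->  [[-185496964, -78239665], [437867437, 184685511]]
... * rho(b^-1) = [[26, 11], [7, 3]]  ->  [[-5370598719, -2275185599], [12677351939, 5370598340]]
... * rho(b^-1) = [[26, 11], [7, 3]]  ->  [[-155561865887, -65902142706], [367205338794, 155562666349]]
... * rho(a) = [[-5, -2], [-7, -3]]  ->  [[1239124328377, 508830159892], [-2924965358413, -1201098676635]]
... * rho(a) = [[-5, -2], [-7, -3]]  ->  [[-9757432761129, -4004739136430], [23032517528510, 9453226746731]]
... * rho(b) = [[3, -11], [-7, 26]]  ->  [[-1239124328377, 3208542825239], [2924965358413, -7573797398604]]
tr = -1239124328377 + -7573797398604 = -8812921726981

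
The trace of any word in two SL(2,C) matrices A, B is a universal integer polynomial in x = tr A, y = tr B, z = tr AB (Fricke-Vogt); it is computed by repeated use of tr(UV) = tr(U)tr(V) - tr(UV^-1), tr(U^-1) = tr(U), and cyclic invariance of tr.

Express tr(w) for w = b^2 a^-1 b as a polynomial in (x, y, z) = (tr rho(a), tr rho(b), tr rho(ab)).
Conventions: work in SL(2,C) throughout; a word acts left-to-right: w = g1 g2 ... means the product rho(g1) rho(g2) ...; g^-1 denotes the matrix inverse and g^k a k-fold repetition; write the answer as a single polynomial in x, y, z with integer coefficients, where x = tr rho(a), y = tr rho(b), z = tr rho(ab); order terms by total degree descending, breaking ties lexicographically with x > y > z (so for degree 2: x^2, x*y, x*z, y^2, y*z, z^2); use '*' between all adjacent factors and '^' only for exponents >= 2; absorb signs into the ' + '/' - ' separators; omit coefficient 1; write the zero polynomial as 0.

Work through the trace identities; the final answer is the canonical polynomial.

reduce: trace(b^2) = trace(b) * trace(b) - trace(1)   [square of b] = y^2 - 2
trace(b^3) = trace(b) * trace(b^2) - trace(b)   [square of b] = y^3 - 3*y
reduce: trace(b a b) = trace(b) * trace(a b) - trace(a)   [square of b] = y*z - x
reduce: trace(b^3 a) = trace(b) * trace(b a b) - trace(b a)   [square of b] = y^2*z - x*y - z
so trace(b^2 a^-1 b) = trace(b^3) * trace(a) - trace(b^3 a)   [inverse elimination on a] = x*y^3 - y^2*z - 2*x*y + z

x*y^3 - y^2*z - 2*x*y + z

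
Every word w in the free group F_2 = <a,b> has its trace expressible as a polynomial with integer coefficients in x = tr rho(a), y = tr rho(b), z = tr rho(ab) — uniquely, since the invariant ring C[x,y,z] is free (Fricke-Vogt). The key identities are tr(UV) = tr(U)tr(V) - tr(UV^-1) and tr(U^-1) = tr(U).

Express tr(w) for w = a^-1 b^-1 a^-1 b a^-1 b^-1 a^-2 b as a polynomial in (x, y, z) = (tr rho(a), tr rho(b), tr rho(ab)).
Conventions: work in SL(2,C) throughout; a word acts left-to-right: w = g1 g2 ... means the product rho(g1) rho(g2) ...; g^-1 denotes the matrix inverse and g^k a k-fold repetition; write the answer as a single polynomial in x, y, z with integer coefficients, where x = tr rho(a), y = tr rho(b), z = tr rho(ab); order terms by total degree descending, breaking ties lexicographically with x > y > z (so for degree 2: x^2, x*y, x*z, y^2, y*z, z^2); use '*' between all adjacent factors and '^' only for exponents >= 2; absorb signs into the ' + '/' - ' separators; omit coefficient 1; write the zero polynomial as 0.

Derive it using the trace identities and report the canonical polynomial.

trace(a^-1) = trace(a) = x
so trace(a^-2) = trace(a^-1)*trace(a) - trace(1)  (eliminate a^-1) = x^2 - 2
so trace(a^-3) = trace(a^-2)*trace(a) - trace(a^-1)  (eliminate a^-1) = x^3 - 3*x
so trace(a^-1 b) = trace(b)*trace(a) - trace(b a)  (eliminate a^-1) = x*y - z
so trace(b a b) = trace(b)*trace(a b) - trace(a)  (reduce the b square) = y*z - x
trace(b a b a) = trace(a b)*trace(a b) - trace(1)  (split on a) = z^2 - 2
reduce: trace(b a b a^-1) = trace(b a b)*trace(a) - trace(b a b a)  (eliminate a^-1) = x*y*z - x^2 - z^2 + 2
trace(a^-2 b a b) = trace(b a b a^-1)*trace(a) - trace(b a b)  (eliminate a^-1) = x^2*y*z - x^3 - x*z^2 - y*z + 3*x
reduce: trace(b a b^-1 a^-2) = trace(a^-2 b a)*trace(b) - trace(a^-2 b a b)  (eliminate b^-1) = -x^2*y*z + x^3 + x*y^2 + x*z^2 - 3*x
trace(b a b^-1 a^-1) = trace(a^-1 b a)*trace(b) - trace(a^-1 b a b)  (eliminate b^-1) = -x*y*z + x^2 + y^2 + z^2 - 2
so trace(b^-1 a^-3 b a) = trace(b a b^-1 a^-2)*trace(a) - trace(b a b^-1 a^-1)  (eliminate a^-1) = -x^3*y*z + x^4 + x^2*y^2 + x^2*z^2 + x*y*z - 4*x^2 - y^2 - z^2 + 2
trace(a^-1 b a^-1 b^-1 a^-2) = trace(b^-1 a^-3 b)*trace(a) - trace(b^-1 a^-3 b a)  (eliminate a^-1) = x^3*y*z - x^2*y^2 - x^2*z^2 - x*y*z + x^2 + y^2 + z^2 - 2
trace(a^2 b) = trace(a)*trace(b a) - trace(b)  (reduce the a square) = x*z - y
trace(b a^2 b) = trace(b)*trace(a^2 b) - trace(a^2)  (reduce the b square) = x*y*z - x^2 - y^2 + 2
so trace(b a^2 b a) = trace(a)*trace(b a b a) - trace(b a b)  (reduce the a square) = x*z^2 - y*z - x
trace(a b a^-1 b a) = trace(b a^2 b)*trace(a) - trace(b a^2 b a)  (eliminate a^-1) = x^2*y*z - x^3 - x*y^2 - x*z^2 + y*z + 3*x
so trace(b a b a b) = trace(b)*trace(a b a b) - trace(a b a)  (reduce the b square) = y*z^2 - x*z - y
trace(b a b a b a) = trace(a b)*trace(a b a b) - trace(a^-1 b^-1)  (split on a) = z^3 - 3*z
trace(a b a^-1 b a b) = trace(b a b a b)*trace(a) - trace(b a b a b a)  (eliminate a^-1) = x*y*z^2 - x^2*z - z^3 - x*y + 3*z
so trace(a^-1 b a b^-1 a b) = trace(a b a^-1 b a)*trace(b) - trace(a b a^-1 b a b)  (eliminate b^-1) = x^2*y^2*z - x^3*y - x*y^3 - 2*x*y*z^2 + x^2*z + y^2*z + z^3 + 4*x*y - 3*z
reduce: trace(b a b^-1 a b) = trace(a b^2 a)*trace(b) - trace(a b^2 a b)  (eliminate b^-1) = x*y^2*z - x^2*y - y^3 - y*z^2 + x*z + 3*y
trace(b a^-2 b a b^-1 a) = trace(a^-1 b a b^-1 a b)*trace(a) - trace(a^-1 b a b^-1 a b a)  (eliminate a^-1) = x^3*y^2*z - x^4*y - x^2*y^3 - 2*x^2*y*z^2 + x^3*z + x*z^3 + 5*x^2*y + y^3 + y*z^2 - 4*x*z - 3*y
trace(a^-1 b a b^-1 a^-1 b a^-1) = trace(b a^-2 b a b^-1)*trace(a) - trace(b a^-2 b a b^-1 a)  (eliminate a^-1) = -x^3*y^2*z + x^4*y + x^2*y^3 + 2*x^2*y*z^2 - x^3*z - x*z^3 - 4*x^2*y - y^3 - y*z^2 + 3*x*z + 3*y
trace(b^2) = trace(b)*trace(b) - trace(1)  (reduce the b square) = y^2 - 2
trace(b a^-1 b) = trace(b^2)*trace(a) - trace(b^2 a)  (eliminate a^-1) = x*y^2 - y*z - x
trace(b^3 a) = trace(b)*trace(a b^2) - trace(a b)  (reduce the b square) = y^2*z - x*y - z
trace(b^3) = trace(b)*trace(b^2) - trace(b)  (reduce the b square) = y^3 - 3*y
reduce: trace(a b^3 a) = trace(a)*trace(b^3 a) - trace(b^3)  (reduce the a square) = x*y^2*z - x^2*y - y^3 - x*z + 3*y
trace(a b^3 a b) = trace(b)*trace(b a b a b) - trace(b a b a)  (reduce the b square) = y^2*z^2 - x*y*z - y^2 - z^2 + 2
reduce: trace(b a b^-1 a b^2) = trace(a b^3 a)*trace(b) - trace(a b^3 a b)  (eliminate b^-1) = x*y^3*z - x^2*y^2 - y^4 - y^2*z^2 + 4*y^2 + z^2 - 2
reduce: trace(a b^2 a b a) = trace(a)*trace(b^2 a b a) - trace(b^2 a b)  (reduce the a square) = x*y*z^2 - x^2*z - y^2*z + z
trace(a b^2 a b a b) = trace(b)*trace(a b a b a b) - trace(a b a b a)  (reduce the b square) = y*z^3 - x*z^2 - 2*y*z + x
so trace(b a b^-1 a b^2 a) = trace(a b^2 a b a)*trace(b) - trace(a b^2 a b a b)  (eliminate b^-1) = x*y^2*z^2 - x^2*y*z - y^3*z - y*z^3 + x*z^2 + 3*y*z - x
reduce: trace(b a^-1 b a b^-1 a b) = trace(b a b^-1 a b^2)*trace(a) - trace(b a b^-1 a b^2 a)  (eliminate a^-1) = x^2*y^3*z - x^3*y^2 - x*y^4 - 2*x*y^2*z^2 + x^2*y*z + y^3*z + y*z^3 + 4*x*y^2 - 3*y*z - x
so trace(a^2 b a) = trace(a)*trace(a b a) - trace(a b)  (reduce the a square) = x^2*z - x*y - z
trace(b a^2 b a b) = trace(b)*trace(a^2 b a b) - trace(a^2 b a)  (reduce the b square) = x*y*z^2 - x^2*z - y^2*z + z
trace(b a^2 b a b a) = trace(a)*trace(b a b a b a) - trace(b a b a b)  (reduce the a square) = x*z^3 - y*z^2 - 2*x*z + y
so trace(a b a b a^-1 b a) = trace(b a^2 b a b)*trace(a) - trace(b a^2 b a b a)  (eliminate a^-1) = x^2*y*z^2 - x^3*z - x*y^2*z - x*z^3 + y*z^2 + 3*x*z - y
trace(b a b a b a b a) = trace(b a)*trace(b a b a b a) - trace(b^-1 a^-1 b^-1 a^-1)  (split on b) = z^4 - 4*z^2 + 2
trace(a b a b a^-1 b a b) = trace(b a b a b a b)*trace(a) - trace(b a b a b a b a)  (eliminate a^-1) = x*y*z^3 - x^2*z^2 - z^4 - 2*x*y*z + x^2 + 4*z^2 - 2
reduce: trace(b a^-1 b a b^-1 a b a) = trace(a b a b a^-1 b a)*trace(b) - trace(a b a b a^-1 b a b)  (eliminate b^-1) = x^2*y^2*z^2 - x^3*y*z - x*y^3*z - 2*x*y*z^3 + x^2*z^2 + y^2*z^2 + z^4 + 5*x*y*z - x^2 - y^2 - 4*z^2 + 2
trace(b a^-1 b a^-1 b a b^-1 a) = trace(b a^-1 b a b^-1 a b)*trace(a) - trace(b a^-1 b a b^-1 a b a)  (eliminate a^-1) = x^3*y^3*z - x^4*y^2 - x^2*y^4 - 3*x^2*y^2*z^2 + 2*x^3*y*z + 2*x*y^3*z + 3*x*y*z^3 + 4*x^2*y^2 - x^2*z^2 - y^2*z^2 - z^4 - 8*x*y*z + y^2 + 4*z^2 - 2
trace(a^-1 b a b^-1 a^-1 b a^-1 b) = trace(b a^-1 b a^-1 b a b^-1)*trace(a) - trace(b a^-1 b a^-1 b a b^-1 a)  (eliminate a^-1) = -x^3*y^3*z + x^4*y^2 + x^2*y^4 + 3*x^2*y^2*z^2 - 2*x^3*y*z - 2*x*y^3*z - 3*x*y*z^3 - 3*x^2*y^2 + x^2*z^2 + y^2*z^2 + z^4 + 7*x*y*z - x^2 - y^2 - 4*z^2 + 2
so trace(b a b^-1 a^-1 b a^-1 b^-1 a^-1) = trace(a^-1 b a b^-1 a^-1 b a^-1)*trace(b) - trace(a^-1 b a b^-1 a^-1 b a^-1 b)  (eliminate b^-1) = -x^2*y^2*z^2 + x^3*y*z + 2*x*y^3*z + 2*x*y*z^3 - x^2*y^2 - x^2*z^2 - y^4 - 2*y^2*z^2 - z^4 - 4*x*y*z + x^2 + 4*y^2 + 4*z^2 - 2
trace(b^-1 a^-1 b a^-1 b^-1 a^-2 b a) = trace(b a b^-1 a^-1 b a^-1 b^-1 a^-1)*trace(a) - trace(b a b^-1 a^-1 b a^-1 b^-1)  (eliminate a^-1) = -x^3*y^2*z^2 + x^4*y*z + 2*x^2*y^3*z + 2*x^2*y*z^3 - x^3*y^2 - x^3*z^2 - x*y^4 - 2*x*y^2*z^2 - x*z^4 - 4*x^2*y*z + x^3 + 4*x*y^2 + 4*x*z^2 - 3*x
trace(a^-1 b^-1 a^-1 b a^-1 b^-1 a^-2 b) = trace(b^-1 a^-1 b a^-1 b^-1 a^-2 b)*trace(a) - trace(b^-1 a^-1 b a^-1 b^-1 a^-2 b a)  (eliminate a^-1) = x^3*y^2*z^2 - 2*x^2*y^3*z - 2*x^2*y*z^3 + x*y^4 + 2*x*y^2*z^2 + x*z^4 + 3*x^2*y*z - 3*x*y^2 - 3*x*z^2 + x

x^3*y^2*z^2 - 2*x^2*y^3*z - 2*x^2*y*z^3 + x*y^4 + 2*x*y^2*z^2 + x*z^4 + 3*x^2*y*z - 3*x*y^2 - 3*x*z^2 + x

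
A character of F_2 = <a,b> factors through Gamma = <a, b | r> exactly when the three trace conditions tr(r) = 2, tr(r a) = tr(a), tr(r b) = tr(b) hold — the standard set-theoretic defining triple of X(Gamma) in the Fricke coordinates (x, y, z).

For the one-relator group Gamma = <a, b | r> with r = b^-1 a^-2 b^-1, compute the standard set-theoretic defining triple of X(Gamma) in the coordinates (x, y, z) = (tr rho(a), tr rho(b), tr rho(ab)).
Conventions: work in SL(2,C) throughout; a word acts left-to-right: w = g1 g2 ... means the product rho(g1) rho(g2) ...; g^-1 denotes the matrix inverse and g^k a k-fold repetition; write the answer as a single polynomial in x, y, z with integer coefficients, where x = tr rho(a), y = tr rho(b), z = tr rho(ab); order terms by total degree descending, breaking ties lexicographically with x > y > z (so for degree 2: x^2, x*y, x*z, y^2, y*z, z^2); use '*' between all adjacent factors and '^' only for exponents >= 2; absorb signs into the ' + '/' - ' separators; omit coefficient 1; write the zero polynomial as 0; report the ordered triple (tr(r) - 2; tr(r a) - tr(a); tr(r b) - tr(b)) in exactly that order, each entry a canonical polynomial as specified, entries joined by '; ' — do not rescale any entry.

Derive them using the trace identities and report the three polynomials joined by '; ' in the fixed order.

next, trace(a^-1) = trace(a) = x
and trace(a^-1 b) = trace(b)*trace(a) - trace(b a)  (eliminate a^-1) = x*y - z
trace(b^-1 a^-1) = trace(a^-1)*trace(b) - trace(a^-1 b)  (eliminate b^-1) = z
trace(a^-2 b^-1) = trace(b^-1 a^-1)*trace(a) - trace(b^-1)  (eliminate a^-1) = x*z - y
and trace(a^-2) = trace(a^-1)*trace(a) - trace(1)  (eliminate a^-1) = x^2 - 2
next, trace(b^-1 a^-2 b^-1) = trace(a^-2 b^-1)*trace(b) - trace(a^-2)  (eliminate b^-1) = x*y*z - x^2 - y^2 + 2
next, trace(a b a b) = trace(b a)*trace(b a) - trace(1)  (split on b) = z^2 - 2
trace(b^-1 a b a) = trace(a b a)*trace(b) - trace(a b a b)  (eliminate b^-1) = x*y*z - y^2 - z^2 + 2
trace(a^-1 b^-1 a b) = trace(b^-1 a b)*trace(a) - trace(b^-1 a b a)  (eliminate a^-1) = -x*y*z + x^2 + y^2 + z^2 - 2
next, trace(a^-2 b^-1 a b) = trace(a^-1 b^-1 a b)*trace(a) - trace(a^-1 b^-1 a b a)  (eliminate a^-1) = -x^2*y*z + x^3 + x*y^2 + x*z^2 - 3*x
trace(b^-1 a^-2 b^-1 a) = trace(a^-2 b^-1 a)*trace(b) - trace(a^-2 b^-1 a b)  (eliminate b^-1) = x^2*y*z - x^3 - x*y^2 - x*z^2 + y*z + 3*x
assemble the triple (trace(r) - 2; trace(r a) - x; trace(r b) - y)

x*y*z - x^2 - y^2; x^2*y*z - x^3 - x*y^2 - x*z^2 + y*z + 2*x; x*z - 2*y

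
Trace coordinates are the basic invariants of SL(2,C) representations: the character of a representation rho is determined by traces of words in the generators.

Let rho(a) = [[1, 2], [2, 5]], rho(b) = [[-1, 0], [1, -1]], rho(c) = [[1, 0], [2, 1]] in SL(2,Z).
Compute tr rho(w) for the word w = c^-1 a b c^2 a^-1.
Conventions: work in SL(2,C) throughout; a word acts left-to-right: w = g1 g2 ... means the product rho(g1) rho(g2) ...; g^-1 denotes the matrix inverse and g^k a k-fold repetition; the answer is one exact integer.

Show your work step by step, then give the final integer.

-26

rho(c^-1) = [[1, 0], [-2, 1]]
... * rho(a) = [[1, 2], [2, 5]]  ->  [[1, 2], [0, 1]]
... * rho(b) = [[-1, 0], [1, -1]]  ->  [[1, -2], [1, -1]]
... * rho(c) = [[1, 0], [2, 1]]  ->  [[-3, -2], [-1, -1]]
... * rho(c) = [[1, 0], [2, 1]]  ->  [[-7, -2], [-3, -1]]
... * rho(a^-1) = [[5, -2], [-2, 1]]  ->  [[-31, 12], [-13, 5]]
tr = -31 + 5 = -26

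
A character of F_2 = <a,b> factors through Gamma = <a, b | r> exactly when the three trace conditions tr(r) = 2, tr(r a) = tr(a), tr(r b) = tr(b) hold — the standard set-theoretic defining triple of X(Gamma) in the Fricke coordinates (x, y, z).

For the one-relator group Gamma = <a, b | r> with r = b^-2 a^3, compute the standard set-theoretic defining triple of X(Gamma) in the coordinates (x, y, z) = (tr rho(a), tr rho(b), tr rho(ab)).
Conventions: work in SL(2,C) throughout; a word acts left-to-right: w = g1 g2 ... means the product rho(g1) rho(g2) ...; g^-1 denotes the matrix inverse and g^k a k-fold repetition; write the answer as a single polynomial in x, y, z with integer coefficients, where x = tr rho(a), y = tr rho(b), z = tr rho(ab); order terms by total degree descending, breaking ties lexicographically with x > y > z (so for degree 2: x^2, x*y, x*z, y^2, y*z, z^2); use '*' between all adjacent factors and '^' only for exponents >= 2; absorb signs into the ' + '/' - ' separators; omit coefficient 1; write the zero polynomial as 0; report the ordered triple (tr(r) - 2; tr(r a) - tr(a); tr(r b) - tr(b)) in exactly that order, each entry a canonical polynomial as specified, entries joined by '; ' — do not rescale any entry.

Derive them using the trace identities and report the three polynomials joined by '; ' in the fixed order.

x^3*y^2 - x^2*y*z - x^3 - 2*x*y^2 + y*z + 3*x - 2; x^4*y^2 - x^3*y*z - x^4 - 3*x^2*y^2 + 2*x*y*z + 4*x^2 + y^2 - x - 2; x^3*y - x^2*z - 2*x*y - y + z

so tr(a^2) = tr(a) * tr(a) - tr(1)   [square of a] = x^2 - 2
so tr(a^3) = tr(a) * tr(a^2) - tr(a)   [square of a] = x^3 - 3*x
so tr(b a^2) = tr(a) * tr(b a) - tr(b)   [square of a] = x*z - y
tr(a^3 b) = tr(a) * tr(b a^2) - tr(b a)   [square of a] = x^2*z - x*y - z
tr(a^3 b^-1) = tr(a^3) * tr(b) - tr(a^3 b)   [inverse elimination on b] = x^3*y - x^2*z - 2*x*y + z
tr(b^-2 a^3) = tr(a^3 b^-1) * tr(b) - tr(a^3)   [inverse elimination on b] = x^3*y^2 - x^2*y*z - x^3 - 2*x*y^2 + y*z + 3*x
reduce: tr(a^4) = tr(a) * tr(a^3) - tr(a^2)  (reduce the a square) = x^4 - 4*x^2 + 2
so tr(a^4 b) = tr(a) * tr(b a^3) - tr(b a^2)  (reduce the a square) = x^3*z - x^2*y - 2*x*z + y
so tr(a^4 b^-1) = tr(a^4) * tr(b) - tr(a^4 b)  (eliminate b^-1) = x^4*y - x^3*z - 3*x^2*y + 2*x*z + y
so tr(b^-2 a^4) = tr(a^4 b^-1) * tr(b) - tr(a^4)  (eliminate b^-1) = x^4*y^2 - x^3*y*z - x^4 - 3*x^2*y^2 + 2*x*y*z + 4*x^2 + y^2 - 2
assemble the triple (tr(r) - 2; tr(r a) - x; tr(r b) - y)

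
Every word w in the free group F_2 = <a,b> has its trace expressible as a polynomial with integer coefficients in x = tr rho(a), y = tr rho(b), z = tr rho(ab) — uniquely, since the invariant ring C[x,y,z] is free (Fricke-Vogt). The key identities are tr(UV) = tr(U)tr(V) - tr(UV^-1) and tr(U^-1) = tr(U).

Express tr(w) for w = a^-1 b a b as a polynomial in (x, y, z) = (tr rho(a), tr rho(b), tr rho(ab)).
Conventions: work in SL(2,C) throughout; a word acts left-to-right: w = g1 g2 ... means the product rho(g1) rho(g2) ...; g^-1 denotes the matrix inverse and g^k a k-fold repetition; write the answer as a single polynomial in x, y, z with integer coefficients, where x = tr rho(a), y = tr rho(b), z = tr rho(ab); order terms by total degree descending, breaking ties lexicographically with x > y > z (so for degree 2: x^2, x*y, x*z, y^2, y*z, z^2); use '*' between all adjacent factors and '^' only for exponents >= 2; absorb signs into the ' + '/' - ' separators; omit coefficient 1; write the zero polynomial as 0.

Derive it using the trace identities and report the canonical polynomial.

x*y*z - x^2 - z^2 + 2

apply: trace(b a b) = trace(b) trace(a b) - trace(a) = y*z - x
apply: trace(b a b a) = trace(b a) trace(b a) - trace(1)   [split at repeated b] = z^2 - 2
apply: trace(a^-1 b a b) = trace(b a b) trace(a) - trace(b a b a) = x*y*z - x^2 - z^2 + 2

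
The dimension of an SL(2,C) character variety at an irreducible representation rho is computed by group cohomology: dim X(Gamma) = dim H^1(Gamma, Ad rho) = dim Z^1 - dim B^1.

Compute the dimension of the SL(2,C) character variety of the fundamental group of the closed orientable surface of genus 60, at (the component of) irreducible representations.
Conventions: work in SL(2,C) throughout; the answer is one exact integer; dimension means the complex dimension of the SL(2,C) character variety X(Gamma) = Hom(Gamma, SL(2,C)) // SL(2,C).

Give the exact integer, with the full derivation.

354

The genus-60 surface group: 2g = 120 generators, one relator prod [a_i, b_i].
A cocycle assigns one sl_2 vector per generator subject to the relator condition d_2(z) = 0: dim of the unconstrained space is 3*2g = 360.
At an irreducible rho, H^2 = coker(d_2) vanishes (Poincare duality: H^2 is dual to H^0 = invariants = 0), so d_2 is surjective onto sl_2 and dim Z^1 = 360 - 3 = 357.
Coboundaries contribute dim B^1 = 3 (injective at irreducible rho).
dim H^1 = 357 - 3 = 354 = dim X.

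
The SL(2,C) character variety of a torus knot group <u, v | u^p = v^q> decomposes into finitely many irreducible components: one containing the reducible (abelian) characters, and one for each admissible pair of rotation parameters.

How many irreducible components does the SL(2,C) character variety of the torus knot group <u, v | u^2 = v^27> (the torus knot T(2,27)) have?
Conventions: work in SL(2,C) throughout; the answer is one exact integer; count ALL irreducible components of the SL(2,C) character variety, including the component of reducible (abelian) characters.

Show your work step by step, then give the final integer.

For T(2,27): irreducibility forces the central element u^2 = v^27 to one of +I, -I.
This locks tr(u) to 2*cos(pi*alpha/2), alpha in 1..1, and tr(v) to 2*cos(pi*beta/27), beta in 1..26, on each component of irreducible characters.
The two central values (-1)^alpha I and (-1)^beta I must be the same matrix, so alpha and beta share a parity.
Counting: 1 odd alphas x 13 odd betas + 0 even alphas x 13 even betas = 13 + 0 = 13.
components with irreducible characters: 13; plus the single component of reducible (abelian) characters: total 14.

14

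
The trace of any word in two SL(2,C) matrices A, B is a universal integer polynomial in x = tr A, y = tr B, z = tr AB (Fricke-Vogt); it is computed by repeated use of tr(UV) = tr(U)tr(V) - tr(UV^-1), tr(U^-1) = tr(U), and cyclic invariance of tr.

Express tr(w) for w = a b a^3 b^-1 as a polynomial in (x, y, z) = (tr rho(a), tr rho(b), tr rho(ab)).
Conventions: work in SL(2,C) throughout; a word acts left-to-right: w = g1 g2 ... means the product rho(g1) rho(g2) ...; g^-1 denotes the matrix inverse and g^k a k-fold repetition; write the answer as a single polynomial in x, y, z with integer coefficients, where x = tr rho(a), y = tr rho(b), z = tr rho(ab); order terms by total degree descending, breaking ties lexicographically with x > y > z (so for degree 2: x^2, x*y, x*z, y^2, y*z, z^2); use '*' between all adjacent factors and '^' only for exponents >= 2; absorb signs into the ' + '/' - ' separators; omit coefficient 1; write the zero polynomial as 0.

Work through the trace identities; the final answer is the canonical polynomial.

trace(b a^2) = trace(a) trace(b a) - trace(b)   [square of a] = x*z - y
trace(a^2 b a) = trace(a) trace(b a^2) - trace(b a)   [square of a] = x^2*z - x*y - z
trace(a b a^3) = trace(a) trace(a^2 b a) - trace(a^2 b)   [square of a] = x^3*z - x^2*y - 2*x*z + y
trace(b a b a) = trace(a b) trace(a b) - trace(1)   [split at a repeated a] = z^2 - 2
trace(b a b) = trace(b) trace(a b) - trace(a)   [square of b] = y*z - x
trace(a b a b a) = trace(a) trace(b a b a) - trace(b a b)   [square of a] = x*z^2 - y*z - x
trace(a b a^3 b) = trace(a) trace(a b a b a) - trace(a b a b)   [square of a] = x^2*z^2 - x*y*z - x^2 - z^2 + 2
trace(a b a^3 b^-1) = trace(a b a^3) trace(b) - trace(a b a^3 b)   [inverse elimination on b] = x^3*y*z - x^2*y^2 - x^2*z^2 - x*y*z + x^2 + y^2 + z^2 - 2

x^3*y*z - x^2*y^2 - x^2*z^2 - x*y*z + x^2 + y^2 + z^2 - 2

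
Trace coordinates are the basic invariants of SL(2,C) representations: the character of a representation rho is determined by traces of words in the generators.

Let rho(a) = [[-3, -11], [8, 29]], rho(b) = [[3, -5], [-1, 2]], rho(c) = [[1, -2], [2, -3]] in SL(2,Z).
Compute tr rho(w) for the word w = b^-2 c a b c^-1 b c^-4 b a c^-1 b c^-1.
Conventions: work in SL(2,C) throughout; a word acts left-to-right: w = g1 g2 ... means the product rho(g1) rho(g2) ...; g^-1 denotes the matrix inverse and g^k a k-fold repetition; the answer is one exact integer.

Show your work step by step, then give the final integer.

-53496259

rho(b^-1) = [[2, 5], [1, 3]]
... * rho(b^-1) = [[2, 5], [1, 3]]  ->  [[9, 25], [5, 14]]
... * rho(c) = [[1, -2], [2, -3]]  ->  [[59, -93], [33, -52]]
... * rho(a) = [[-3, -11], [8, 29]]  ->  [[-921, -3346], [-515, -1871]]
... * rho(b) = [[3, -5], [-1, 2]]  ->  [[583, -2087], [326, -1167]]
... * rho(c^-1) = [[-3, 2], [-2, 1]]  ->  [[2425, -921], [1356, -515]]
... * rho(b) = [[3, -5], [-1, 2]]  ->  [[8196, -13967], [4583, -7810]]
... * rho(c^-1) = [[-3, 2], [-2, 1]]  ->  [[3346, 2425], [1871, 1356]]
... * rho(c^-1) = [[-3, 2], [-2, 1]]  ->  [[-14888, 9117], [-8325, 5098]]
... * rho(c^-1) = [[-3, 2], [-2, 1]]  ->  [[26430, -20659], [14779, -11552]]
... * rho(c^-1) = [[-3, 2], [-2, 1]]  ->  [[-37972, 32201], [-21233, 18006]]
... * rho(b) = [[3, -5], [-1, 2]]  ->  [[-146117, 254262], [-81705, 142177]]
... * rho(a) = [[-3, -11], [8, 29]]  ->  [[2472447, 8980885], [1382531, 5021888]]
... * rho(c^-1) = [[-3, 2], [-2, 1]]  ->  [[-25379111, 13925779], [-14191369, 7786950]]
... * rho(b) = [[3, -5], [-1, 2]]  ->  [[-90063112, 154747113], [-50361057, 86530745]]
... * rho(c^-1) = [[-3, 2], [-2, 1]]  ->  [[-39304890, -25379111], [-21978319, -14191369]]
tr = -39304890 + -14191369 = -53496259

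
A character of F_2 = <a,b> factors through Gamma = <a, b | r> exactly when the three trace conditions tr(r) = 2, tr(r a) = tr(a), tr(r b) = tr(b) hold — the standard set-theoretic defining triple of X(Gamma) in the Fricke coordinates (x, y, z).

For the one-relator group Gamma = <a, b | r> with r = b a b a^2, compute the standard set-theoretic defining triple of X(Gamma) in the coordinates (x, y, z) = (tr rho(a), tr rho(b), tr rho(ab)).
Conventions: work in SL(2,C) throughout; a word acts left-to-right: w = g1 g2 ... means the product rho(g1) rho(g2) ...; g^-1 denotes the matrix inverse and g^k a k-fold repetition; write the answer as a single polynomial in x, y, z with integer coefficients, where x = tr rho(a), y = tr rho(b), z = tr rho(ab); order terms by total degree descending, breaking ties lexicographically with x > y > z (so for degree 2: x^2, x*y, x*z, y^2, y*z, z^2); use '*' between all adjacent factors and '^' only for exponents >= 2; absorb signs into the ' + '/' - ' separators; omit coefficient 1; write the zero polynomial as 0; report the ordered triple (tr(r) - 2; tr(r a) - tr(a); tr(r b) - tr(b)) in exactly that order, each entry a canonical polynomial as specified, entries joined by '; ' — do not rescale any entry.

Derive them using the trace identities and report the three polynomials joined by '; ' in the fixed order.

tr(b a b a) = tr(a b) tr(a b) - tr(1) = z^2 - 2
so tr(b a b) = tr(b) tr(a b) - tr(a) = y*z - x
tr(b a b a^2) = tr(a) tr(b a b a) - tr(b a b) = x*z^2 - y*z - x
tr(b a b a^3) = tr(a) tr(a b a b a) - tr(a b a b) = x^2*z^2 - x*y*z - x^2 - z^2 + 2
tr(a b a) = tr(a) tr(b a) - tr(b)   [square of a] = x*z - y
reduce: tr(b^2 a b a) = tr(b) tr(a b a b) - tr(a b a)   [square of b] = y*z^2 - x*z - y
tr(b^2 a b) = tr(b) tr(a b^2) - tr(a b)   [square of b] = y^2*z - x*y - z
reduce: tr(b a b a^2 b) = tr(a) tr(b^2 a b a) - tr(b^2 a b)   [square of a] = x*y*z^2 - x^2*z - y^2*z + z
assemble the triple (tr(r) - 2; tr(r a) - x; tr(r b) - y)

x*z^2 - y*z - x - 2; x^2*z^2 - x*y*z - x^2 - z^2 - x + 2; x*y*z^2 - x^2*z - y^2*z - y + z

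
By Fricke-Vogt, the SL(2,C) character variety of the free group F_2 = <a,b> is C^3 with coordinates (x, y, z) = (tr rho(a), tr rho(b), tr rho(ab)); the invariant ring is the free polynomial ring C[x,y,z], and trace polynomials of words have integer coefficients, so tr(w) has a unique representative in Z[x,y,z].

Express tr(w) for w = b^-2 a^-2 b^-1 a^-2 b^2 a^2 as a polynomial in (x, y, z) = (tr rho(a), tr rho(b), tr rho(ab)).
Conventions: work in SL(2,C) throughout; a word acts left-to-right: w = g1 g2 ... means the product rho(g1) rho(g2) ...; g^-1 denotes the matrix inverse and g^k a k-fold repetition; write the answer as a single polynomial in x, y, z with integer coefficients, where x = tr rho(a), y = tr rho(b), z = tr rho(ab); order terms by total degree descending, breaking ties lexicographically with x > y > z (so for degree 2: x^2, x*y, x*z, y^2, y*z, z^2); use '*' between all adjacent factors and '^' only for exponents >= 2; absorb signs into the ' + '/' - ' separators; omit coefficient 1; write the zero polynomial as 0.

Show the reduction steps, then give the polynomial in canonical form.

-x^4*y^3*z^2 + x^5*y^2*z + 2*x^3*y^4*z + x^3*y^2*z^3 - x^4*y^3 - x^2*y^5 - x^2*y^3*z^2 - 4*x^3*y^2*z + 4*x^2*y^3 + x*z - y

trace(b^2 a) = trace(b)*trace(a b) - trace(a) = y*z - x
trace(a^2 b) = trace(a)*trace(b a) - trace(b) = x*z - y
trace(a^2) = trace(a)*trace(a) - trace(1) = x^2 - 2
trace(b a^2 b) = trace(b)*trace(a^2 b) - trace(a^2) = x*y*z - x^2 - y^2 + 2
trace(b^2 a^2 b) = trace(b)*trace(b a^2 b) - trace(b a^2) = x*y^2*z - x^2*y - y^3 - x*z + 3*y
trace(a b a b) = trace(b a)*trace(b a) - trace(1) = z^2 - 2
trace(b a b^2 a) = trace(b)*trace(a b a b) - trace(a b a) = y*z^2 - x*z - y
trace(b a b^2) = trace(b)*trace(a b^2) - trace(a b) = y^2*z - x*y - z
trace(b^2 a^2 b a) = trace(a)*trace(b a b^2 a) - trace(b a b^2) = x*y*z^2 - x^2*z - y^2*z + z
trace(a^-1 b^2 a^2 b) = trace(b^2 a^2 b)*trace(a) - trace(b^2 a^2 b a) = x^2*y^2*z - x^3*y - x*y^3 - x*y*z^2 + y^2*z + 3*x*y - z
trace(b^-1 a^-1 b^2 a^2) = trace(a^-1 b^2 a^2)*trace(b) - trace(a^-1 b^2 a^2 b) = -x^2*y^2*z + x^3*y + x*y^3 + x*y*z^2 - 4*x*y + z
trace(b^-1 a^-1 b^2 a^2 b^-1) = trace(b^-1 a^-1 b^2 a^2)*trace(b) - trace(b^-1 a^-1 b^2 a^2 b) = -x^2*y^3*z + x^3*y^2 + x*y^4 + x*y^2*z^2 - 4*x*y^2 + x
trace(a^3 b^2) = trace(a)*trace(a b^2 a) - trace(a b^2) = x^2*y*z - x^3 - x*y^2 - y*z + 3*x
trace(a^3 b) = trace(a)*trace(b a^2) - trace(b a) = x^2*z - x*y - z
trace(b^2 a^3 b) = trace(b)*trace(a^3 b^2) - trace(a^3 b) = x^2*y^2*z - x^3*y - x*y^3 - x^2*z - y^2*z + 4*x*y + z
trace(b a b a^2) = trace(a)*trace(b a b a) - trace(b a b) = x*z^2 - y*z - x
trace(a^3 b a b) = trace(a)*trace(b a b a^2) - trace(b a b a) = x^2*z^2 - x*y*z - x^2 - z^2 + 2
trace(a^3 b a) = trace(a)*trace(a^2 b a) - trace(a^2 b) = x^3*z - x^2*y - 2*x*z + y
trace(b^2 a^3 b a) = trace(b)*trace(a^3 b a b) - trace(a^3 b a) = x^2*y*z^2 - x^3*z - x*y^2*z - y*z^2 + 2*x*z + y
trace(a b a^-1 b^2 a^2) = trace(b^2 a^3 b)*trace(a) - trace(b^2 a^3 b a) = x^3*y^2*z - x^4*y - x^2*y^3 - x^2*y*z^2 + 4*x^2*y + y*z^2 - x*z - y
trace(b a b^3 a) = trace(b)*trace(a b a b^2) - trace(a b a b) = y^2*z^2 - x*y*z - y^2 - z^2 + 2
trace(b a b^3) = trace(b)*trace(b^2 a b) - trace(b^2 a) = y^3*z - x*y^2 - 2*y*z + x
trace(b^2 a^2 b a b) = trace(a)*trace(b a b^3 a) - trace(b a b^3) = x*y^2*z^2 - x^2*y*z - y^3*z - x*z^2 + 2*y*z + x
trace(b a b a b a) = trace(a b)*trace(a b a b) - trace(a^-1 b^-1) = z^3 - 3*z
trace(a^2 b a b a b) = trace(a)*trace(b a b a b a) - trace(b a b a b) = x*z^3 - y*z^2 - 2*x*z + y
trace(b^2 a^2 b a b a) = trace(b)*trace(a^2 b a b a b) - trace(a^2 b a b a) = x*y*z^3 - x^2*z^2 - y^2*z^2 - x*y*z + x^2 + y^2 + z^2 - 2
trace(a b a^-1 b^2 a^2 b) = trace(b^2 a^2 b a b)*trace(a) - trace(b^2 a^2 b a b a) = x^2*y^2*z^2 - x^3*y*z - x*y^3*z - x*y*z^3 + y^2*z^2 + 3*x*y*z - y^2 - z^2 + 2
trace(a^-1 b^2 a^2 b^-1 a b) = trace(a b a^-1 b^2 a^2)*trace(b) - trace(a b a^-1 b^2 a^2 b) = x^3*y^3*z - x^4*y^2 - x^2*y^4 - 2*x^2*y^2*z^2 + x^3*y*z + x*y^3*z + x*y*z^3 + 4*x^2*y^2 - 4*x*y*z + z^2 - 2
trace(b^-1 a^-1 b^2 a^2 b^-1 a) = trace(a^-1 b^2 a^2 b^-1 a)*trace(b) - trace(a^-1 b^2 a^2 b^-1 a b) = -x^3*y^3*z + x^4*y^2 + x^2*y^4 + 2*x^2*y^2*z^2 - x^3*y*z - x*y^3*z - x*y*z^3 - 4*x^2*y^2 + 5*x*y*z - y^2 - z^2 + 2
trace(a^-1 b^2 a^2 b^-1 a^-1 b^-1) = trace(b^-1 a^-1 b^2 a^2 b^-1)*trace(a) - trace(b^-1 a^-1 b^2 a^2 b^-1 a) = -x^2*y^2*z^2 + x^3*y*z + x*y^3*z + x*y*z^3 - 5*x*y*z + x^2 + y^2 + z^2 - 2
trace(b a^2 b^-1 a) = trace(a b a^2)*trace(b) - trace(a b a^2 b) = x^2*y*z - x*y^2 - x*z^2 + x
trace(b a^2 b^-1 a^-1) = trace(b a^2 b^-1)*trace(a) - trace(b a^2 b^-1 a) = -x^2*y*z + x^3 + x*y^2 + x*z^2 - 3*x
trace(b^-1 a^-2 b^2 a^2 b^-1 a^-1) = trace(a^-1 b^2 a^2 b^-1 a^-1 b^-1)*trace(a) - trace(a^-1 b^2 a^2 b^-1 a^-1 b^-1 a) = -x^3*y^2*z^2 + x^4*y*z + x^2*y^3*z + x^2*y*z^3 - 4*x^2*y*z + x
trace(b^2) = trace(b)*trace(b) - trace(1) = y^2 - 2
trace(a^-2 b^2 a^2 b) = trace(a^-1 b^2 a^2 b)*trace(a) - trace(a^-1 b^2 a^2 b a) = x^3*y^2*z - x^4*y - x^2*y^3 - x^2*y*z^2 + 4*x^2*y + y^3 - 3*y
trace(a^-2 b^2 a^2 b^-1) = trace(a^-2 b^2 a^2)*trace(b) - trace(a^-2 b^2 a^2 b) = -x^3*y^2*z + x^4*y + x^2*y^3 + x^2*y*z^2 - 4*x^2*y + y
trace(b^-1 a^-2 b^2 a^2 b^-1) = trace(a^-2 b^2 a^2 b^-1)*trace(b) - trace(a^-2 b^2 a^2) = -x^3*y^3*z + x^4*y^2 + x^2*y^4 + x^2*y^2*z^2 - 4*x^2*y^2 + 2
trace(b^-1 a^-2 b^-1 a^-2 b^2 a^2) = trace(b^-1 a^-2 b^2 a^2 b^-1 a^-1)*trace(a) - trace(b^-1 a^-2 b^2 a^2 b^-1) = -x^4*y^2*z^2 + x^5*y*z + 2*x^3*y^3*z + x^3*y*z^3 - x^4*y^2 - x^2*y^4 - x^2*y^2*z^2 - 4*x^3*y*z + 4*x^2*y^2 + x^2 - 2
trace(b a^-1) = trace(b)*trace(a) - trace(b a) = x*y - z
trace(a^-2 b) = trace(b a^-1)*trace(a) - trace(b) = x^2*y - x*z - y
trace(b^-2 a^-2 b^-1 a^-2 b^2 a^2) = trace(b^-1 a^-2 b^-1 a^-2 b^2 a^2)*trace(b) - trace(b^-1 a^-2 b^-1 a^-2 b^2 a^2 b) = -x^4*y^3*z^2 + x^5*y^2*z + 2*x^3*y^4*z + x^3*y^2*z^3 - x^4*y^3 - x^2*y^5 - x^2*y^3*z^2 - 4*x^3*y^2*z + 4*x^2*y^3 + x*z - y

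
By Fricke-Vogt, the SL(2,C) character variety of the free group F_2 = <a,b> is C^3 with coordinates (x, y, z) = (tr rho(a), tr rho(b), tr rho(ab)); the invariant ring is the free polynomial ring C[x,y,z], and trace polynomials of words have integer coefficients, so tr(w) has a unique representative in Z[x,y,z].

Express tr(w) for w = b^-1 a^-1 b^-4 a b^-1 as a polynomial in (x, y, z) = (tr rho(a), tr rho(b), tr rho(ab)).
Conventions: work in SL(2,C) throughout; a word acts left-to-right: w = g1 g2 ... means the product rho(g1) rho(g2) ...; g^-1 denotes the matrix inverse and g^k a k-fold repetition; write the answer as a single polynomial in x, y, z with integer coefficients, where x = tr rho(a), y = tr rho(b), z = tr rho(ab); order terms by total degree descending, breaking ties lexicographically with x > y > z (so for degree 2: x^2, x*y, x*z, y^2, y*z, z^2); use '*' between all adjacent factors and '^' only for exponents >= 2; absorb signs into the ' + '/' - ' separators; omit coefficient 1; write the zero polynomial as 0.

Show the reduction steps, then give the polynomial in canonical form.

x*y^5*z - x^2*y^4 - y^4*z^2 - 2*x*y^3*z + 2*x^2*y^2 + 2*y^2*z^2 + y^2 - 2

tr(a b^-1) = tr(a) tr(b) - tr(a b) = x*y - z
tr(b^-1 a b^-1) = tr(a b^-1) tr(b) - tr(a) = x*y^2 - y*z - x
tr(b^-3 a) = tr(b^-1 a b^-1) tr(b) - tr(b^-1 a) = x*y^3 - y^2*z - 2*x*y + z
tr(b^-1 a b^-3) = tr(b^-3 a) tr(b) - tr(b^-3 a b) = x*y^4 - y^3*z - 3*x*y^2 + 2*y*z + x
tr(b^-4 a b^-1) = tr(b^-1 a b^-3) tr(b) - tr(b^-1 a b^-2) = x*y^5 - y^4*z - 4*x*y^3 + 3*y^2*z + 3*x*y - z
tr(a^2) = tr(a) tr(a) - tr(1) = x^2 - 2
tr(a^2 b) = tr(a) tr(b a) - tr(b) = x*z - y
tr(b^-1 a^2) = tr(a^2) tr(b) - tr(a^2 b) = x^2*y - x*z - y
tr(a b^-2 a) = tr(b^-1 a^2) tr(b) - tr(b^-1 a^2 b) = x^2*y^2 - x*y*z - x^2 - y^2 + 2
tr(a b a b) = tr(a b) tr(a b) - tr(1) = z^2 - 2
tr(a b a b^-1) = tr(a b a) tr(b) - tr(a b a b) = x*y*z - y^2 - z^2 + 2
tr(a b^-2 a b) = tr(a b a b^-1) tr(b) - tr(a b a) = x*y^2*z - y^3 - y*z^2 - x*z + 3*y
tr(b^-1 a b^-1 a b^-1) = tr(a b^-2 a) tr(b) - tr(a b^-2 a b) = x^2*y^3 - 2*x*y^2*z - x^2*y + y*z^2 + x*z - y
tr(b^-1 a b^-1 a) = tr(a b^-1 a) tr(b) - tr(a b^-1 a b) = x^2*y^2 - 2*x*y*z + z^2 - 2
tr(b^-1 a b^-1 a b^-2) = tr(b^-1 a b^-1 a b^-1) tr(b) - tr(b^-1 a b^-1 a) = x^2*y^4 - 2*x*y^3*z - 2*x^2*y^2 + y^2*z^2 + 3*x*y*z - y^2 - z^2 + 2
tr(b^-4 a b^-1 a) = tr(b^-1 a b^-1 a b^-2) tr(b) - tr(b^-1 a b^-1 a b^-1) = x^2*y^5 - 2*x*y^4*z - 3*x^2*y^3 + y^3*z^2 + 5*x*y^2*z + x^2*y - y^3 - 2*y*z^2 - x*z + 3*y
tr(a^-1 b^-4 a b^-1) = tr(b^-4 a b^-1) tr(a) - tr(b^-4 a b^-1 a) = x*y^4*z - x^2*y^3 - y^3*z^2 - 2*x*y^2*z + 2*x^2*y + y^3 + 2*y*z^2 - 3*y
tr(b^-2) = tr(b^-1) tr(b) - tr(1) = y^2 - 2
tr(b^-3) = tr(b^-2) tr(b) - tr(b^-1) = y^3 - 3*y
tr(b^-4) = tr(b^-3) tr(b) - tr(b^-2) = y^4 - 4*y^2 + 2
tr(b^-1 a^-1 b^-4 a b^-1) = tr(a^-1 b^-4 a b^-1) tr(b) - tr(a^-1 b^-4 a) = x*y^5*z - x^2*y^4 - y^4*z^2 - 2*x*y^3*z + 2*x^2*y^2 + 2*y^2*z^2 + y^2 - 2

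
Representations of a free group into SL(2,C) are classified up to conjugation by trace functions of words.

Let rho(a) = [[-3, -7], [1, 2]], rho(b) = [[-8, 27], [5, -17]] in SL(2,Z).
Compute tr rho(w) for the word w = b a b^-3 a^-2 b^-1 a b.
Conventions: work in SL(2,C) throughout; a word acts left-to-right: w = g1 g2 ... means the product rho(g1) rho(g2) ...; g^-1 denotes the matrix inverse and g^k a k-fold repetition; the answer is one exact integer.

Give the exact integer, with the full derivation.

936436027

rho(b) = [[-8, 27], [5, -17]]
... * rho(a) = [[-3, -7], [1, 2]]  ->  [[51, 110], [-32, -69]]
... * rho(b^-1) = [[-17, -27], [-5, -8]]  ->  [[-1417, -2257], [889, 1416]]
... * rho(b^-1) = [[-17, -27], [-5, -8]]  ->  [[35374, 56315], [-22193, -35331]]
... * rho(b^-1) = [[-17, -27], [-5, -8]]  ->  [[-882933, -1405618], [553936, 881859]]
... * rho(a^-1) = [[2, 7], [-1, -3]]  ->  [[-360248, -1963677], [226013, 1231975]]
... * rho(a^-1) = [[2, 7], [-1, -3]]  ->  [[1243181, 3369295], [-779949, -2113834]]
... * rho(b^-1) = [[-17, -27], [-5, -8]]  ->  [[-37980552, -60520247], [23828303, 37969295]]
... * rho(a) = [[-3, -7], [1, 2]]  ->  [[53421409, 144823370], [-33515614, -90859531]]
... * rho(b) = [[-8, 27], [5, -17]]  ->  [[296745578, -1019619247], [-186172743, 639690449]]
tr = 296745578 + 639690449 = 936436027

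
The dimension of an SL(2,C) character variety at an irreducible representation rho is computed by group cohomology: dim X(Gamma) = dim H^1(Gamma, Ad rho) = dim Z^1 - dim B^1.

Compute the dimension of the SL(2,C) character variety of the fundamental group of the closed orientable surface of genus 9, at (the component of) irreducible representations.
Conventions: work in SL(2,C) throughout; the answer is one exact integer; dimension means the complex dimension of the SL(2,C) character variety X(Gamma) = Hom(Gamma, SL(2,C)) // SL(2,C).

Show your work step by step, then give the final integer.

The genus-9 surface group: 2g = 18 generators, one relator prod [a_i, b_i].
Unconstrained cocycle data is one sl_2 vector per generator (54 dimensions), cut by the relator condition d_2(z) = 0.
At an irreducible rho, H^2 = coker(d_2) vanishes (Poincare duality: H^2 is dual to H^0 = invariants = 0), so d_2 is surjective onto sl_2 and dim Z^1 = 54 - 3 = 51.
dim B^1 = 3 (coboundaries, injective at irreducible rho).
dim H^1 = 51 - 3 = 48 = dim X.

48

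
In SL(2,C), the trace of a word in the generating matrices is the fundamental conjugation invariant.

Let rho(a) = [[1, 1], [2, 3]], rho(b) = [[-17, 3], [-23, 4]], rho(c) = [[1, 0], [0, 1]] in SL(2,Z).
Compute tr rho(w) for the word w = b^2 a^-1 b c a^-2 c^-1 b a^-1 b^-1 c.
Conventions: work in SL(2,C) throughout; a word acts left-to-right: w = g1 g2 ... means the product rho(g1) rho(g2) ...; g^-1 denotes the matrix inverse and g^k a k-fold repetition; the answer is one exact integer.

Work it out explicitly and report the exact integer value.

-96073

rho(b) = [[-17, 3], [-23, 4]]
... * rho(b) = [[-17, 3], [-23, 4]]  ->  [[220, -39], [299, -53]]
... * rho(a^-1) = [[3, -1], [-2, 1]]  ->  [[738, -259], [1003, -352]]
... * rho(b) = [[-17, 3], [-23, 4]]  ->  [[-6589, 1178], [-8955, 1601]]
... * rho(c) = [[1, 0], [0, 1]]  ->  [[-6589, 1178], [-8955, 1601]]
... * rho(a^-1) = [[3, -1], [-2, 1]]  ->  [[-22123, 7767], [-30067, 10556]]
... * rho(a^-1) = [[3, -1], [-2, 1]]  ->  [[-81903, 29890], [-111313, 40623]]
... * rho(c^-1) = [[1, 0], [0, 1]]  ->  [[-81903, 29890], [-111313, 40623]]
... * rho(b) = [[-17, 3], [-23, 4]]  ->  [[704881, -126149], [957992, -171447]]
... * rho(a^-1) = [[3, -1], [-2, 1]]  ->  [[2366941, -831030], [3216870, -1129439]]
... * rho(b^-1) = [[4, -3], [23, -17]]  ->  [[-9645926, 7026687], [-13109617, 9549853]]
... * rho(c) = [[1, 0], [0, 1]]  ->  [[-9645926, 7026687], [-13109617, 9549853]]
tr = -9645926 + 9549853 = -96073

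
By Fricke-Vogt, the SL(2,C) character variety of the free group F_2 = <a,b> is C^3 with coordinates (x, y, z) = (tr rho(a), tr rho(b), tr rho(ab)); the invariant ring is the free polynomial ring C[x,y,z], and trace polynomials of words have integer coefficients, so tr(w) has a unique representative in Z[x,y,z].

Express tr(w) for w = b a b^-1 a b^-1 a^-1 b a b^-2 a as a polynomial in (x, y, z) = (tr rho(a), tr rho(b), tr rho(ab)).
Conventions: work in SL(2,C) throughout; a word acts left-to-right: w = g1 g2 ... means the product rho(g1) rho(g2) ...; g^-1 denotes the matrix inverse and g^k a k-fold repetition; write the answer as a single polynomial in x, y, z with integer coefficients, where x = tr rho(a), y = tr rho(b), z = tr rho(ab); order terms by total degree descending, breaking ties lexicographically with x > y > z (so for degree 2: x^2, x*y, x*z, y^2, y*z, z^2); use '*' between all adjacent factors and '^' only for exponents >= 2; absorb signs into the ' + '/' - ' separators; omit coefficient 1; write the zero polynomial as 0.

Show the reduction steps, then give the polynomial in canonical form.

tr(a b a) = tr(a) tr(b a) - tr(b)   [square of a] = x*z - y
tr(a b a^2) = tr(a) tr(a b a) - tr(a b)   [square of a] = x^2*z - x*y - z
tr(b a b a) = tr(b a) tr(b a) - tr(1)   [split at a repeated b] = z^2 - 2
tr(b a b) = tr(b) tr(a b) - tr(a)   [square of b] = y*z - x
tr(a b a^2 b) = tr(a) tr(b a b a) - tr(b a b)   [square of a] = x*z^2 - y*z - x
tr(b^-1 a b a^2) = tr(a b a^2) tr(b) - tr(a b a^2 b)   [inverse elimination on b] = x^2*y*z - x*y^2 - x*z^2 + x
tr(a b^-2 a b a) = tr(b^-1 a b a^2) tr(b) - tr(b^-1 a b a^2 b)   [inverse elimination on b] = x^2*y^2*z - x*y^3 - x*y*z^2 - x^2*z + 2*x*y + z
tr(b a^2 b^2 a) = tr(b) tr(a b a^2 b) - tr(a b a^2)   [square of b] = x*y*z^2 - x^2*z - y^2*z + z
tr(b^3 a) = tr(b) tr(a b^2) - tr(a b)   [square of b] = y^2*z - x*y - z
tr(b^2) = tr(b) tr(b) - tr(1)   [square of b] = y^2 - 2
tr(b^3) = tr(b) tr(b^2) - tr(b)   [square of b] = y^3 - 3*y
tr(b a^2 b^2) = tr(a) tr(b^3 a) - tr(b^3)   [square of a] = x*y^2*z - x^2*y - y^3 - x*z + 3*y
tr(a b^2 a^2 b a) = tr(a) tr(b a^2 b^2 a) - tr(b a^2 b^2)   [square of a] = x^2*y*z^2 - x^3*z - 2*x*y^2*z + x^2*y + y^3 + 2*x*z - 3*y
tr(b a b a b a) = tr(b a) tr(b a b a) - tr(b^-1 a^-1)   [split at a repeated b] = z^3 - 3*z
tr(b a b a b) = tr(b) tr(a b a b) - tr(a b a)   [square of b] = y*z^2 - x*z - y
tr(a^2 b a b a b) = tr(a) tr(b a b a b a) - tr(b a b a b)   [square of a] = x*z^3 - y*z^2 - 2*x*z + y
tr(a^2 b a b a) = tr(a) tr(a b a b a) - tr(a b a b)   [square of a] = x^2*z^2 - x*y*z - x^2 - z^2 + 2
tr(a b^2 a^2 b a b) = tr(b) tr(a^2 b a b a b) - tr(a^2 b a b a)   [square of b] = x*y*z^3 - x^2*z^2 - y^2*z^2 - x*y*z + x^2 + y^2 + z^2 - 2
tr(a b a b^-1 a b^2 a) = tr(a b^2 a^2 b a) tr(b) - tr(a b^2 a^2 b a b)   [inverse elimination on b] = x^2*y^2*z^2 - x^3*y*z - 2*x*y^3*z - x*y*z^3 + x^2*y^2 + x^2*z^2 + y^4 + y^2*z^2 + 3*x*y*z - x^2 - 4*y^2 - z^2 + 2
tr(a b^2 a b a b a) = tr(b) tr(a b a b a^2 b) - tr(a b a b a^2)   [square of b] = x*y*z^3 - x^2*z^2 - y^2*z^2 - x*y*z + x^2 + y^2 + z^2 - 2
tr(a b a b a b a b) = tr(a b a b) tr(a b a b) - tr(1)   [split at a repeated a] = z^4 - 4*z^2 + 2
tr(a b^2 a b a b a b) = tr(b) tr(a b a b a b a b) - tr(a b a b a b a)   [square of b] = y*z^4 - x*z^3 - 3*y*z^2 + 2*x*z + y
tr(a b a b^-1 a b^2 a b) = tr(a b^2 a b a b a) tr(b) - tr(a b^2 a b a b a b)   [inverse elimination on b] = x*y^2*z^3 - x^2*y*z^2 - y^3*z^2 - y*z^4 - x*y^2*z + x*z^3 + x^2*y + y^3 + 4*y*z^2 - 2*x*z - 3*y
tr(b^-1 a b a b^-1 a b^2 a) = tr(a b a b^-1 a b^2 a) tr(b) - tr(a b a b^-1 a b^2 a b)   [inverse elimination on b] = x^2*y^3*z^2 - x^3*y^2*z - 2*x*y^4*z - 2*x*y^2*z^3 + x^2*y^3 + 2*x^2*y*z^2 + y^5 + 2*y^3*z^2 + y*z^4 + 4*x*y^2*z - x*z^3 - 2*x^2*y - 5*y^3 - 5*y*z^2 + 2*x*z + 5*y
tr(b a b^-2 a b a b^-1 a b) = tr(b^-1 a b a b^-1 a b^2 a) tr(b) - tr(b^-1 a b a b^-1 a b^2 a b)   [inverse elimination on b] = x^2*y^4*z^2 - x^3*y^3*z - 2*x*y^5*z - 2*x*y^3*z^3 + x^2*y^4 + x^2*y^2*z^2 + y^6 + 2*y^4*z^2 + y^2*z^4 + x^3*y*z + 6*x*y^3*z - 3*x^2*y^2 - x^2*z^2 - 6*y^4 - 6*y^2*z^2 - x*y*z + x^2 + 9*y^2 + z^2 - 2
tr(a b a^2 b a b a) = tr(a) tr(b a b a^2 b a) - tr(b a b a^2 b)   [square of a] = x^2*z^3 - 2*x*y*z^2 - x^2*z + y^2*z + x*y - z
tr(b a b a b a b) = tr(b) tr(a b a b a b) - tr(a b a b a)   [square of b] = y*z^3 - x*z^2 - 2*y*z + x
tr(a b a^2 b a b a b) = tr(a) tr(b a b a b a b a) - tr(b a b a b a b)   [square of a] = x*z^4 - y*z^3 - 3*x*z^2 + 2*y*z + x
tr(a b a^2 b a b a b^-1) = tr(a b a^2 b a b a) tr(b) - tr(a b a^2 b a b a b)   [inverse elimination on b] = x^2*y*z^3 - 2*x*y^2*z^2 - x*z^4 - x^2*y*z + y^3*z + y*z^3 + x*y^2 + 3*x*z^2 - 3*y*z - x
tr(a b a b a b^-2 a b a) = tr(a b a^2 b a b a b^-1) tr(b) - tr(a b a^2 b a b a)   [inverse elimination on b] = x^2*y^2*z^3 - 2*x*y^3*z^2 - x*y*z^4 - x^2*y^2*z - x^2*z^3 + y^4*z + y^2*z^3 + x*y^3 + 5*x*y*z^2 + x^2*z - 4*y^2*z - 2*x*y + z
tr(a b a b a b a b a b) = tr(b a b a) tr(b a b a b a) - tr(b^-1 a^-1)   [split at a repeated b] = z^5 - 5*z^3 + 5*z
tr(a b a b a b a b a b^-1) = tr(a b a b a b a b a) tr(b) - tr(a b a b a b a b a b)   [inverse elimination on b] = x*y*z^4 - y^2*z^3 - z^5 - 3*x*y*z^2 + 2*y^2*z + 5*z^3 + x*y - 5*z
tr(a b a b a b^-2 a b a b) = tr(a b a b a b a b a b^-1) tr(b) - tr(a b a b a b a b a)   [inverse elimination on b] = x*y^2*z^4 - y^3*z^3 - y*z^5 - 3*x*y^2*z^2 - x*z^4 + 2*y^3*z + 6*y*z^3 + x*y^2 + 3*x*z^2 - 7*y*z - x
tr(b a b^-2 a b a b^-1 a b a) = tr(a b a b a b^-2 a b a) tr(b) - tr(a b a b a b^-2 a b a b)   [inverse elimination on b] = x^2*y^3*z^3 - 2*x*y^4*z^2 - 2*x*y^2*z^4 - x^2*y^3*z - x^2*y*z^3 + y^5*z + 2*y^3*z^3 + y*z^5 + x*y^4 + 8*x*y^2*z^2 + x*z^4 + x^2*y*z - 6*y^3*z - 6*y*z^3 - 3*x*y^2 - 3*x*z^2 + 8*y*z + x
tr(a^-1 b a b^-2 a b a b^-1 a b) = tr(b a b^-2 a b a b^-1 a b) tr(a) - tr(b a b^-2 a b a b^-1 a b a)   [inverse elimination on a] = x^3*y^4*z^2 - x^4*y^3*z - 2*x^2*y^5*z - 3*x^2*y^3*z^3 + x^3*y^4 + x^3*y^2*z^2 + x*y^6 + 4*x*y^4*z^2 + 3*x*y^2*z^4 + x^4*y*z + 7*x^2*y^3*z + x^2*y*z^3 - y^5*z - 2*y^3*z^3 - y*z^5 - 3*x^3*y^2 - x^3*z^2 - 7*x*y^4 - 14*x*y^2*z^2 - x*z^4 - 2*x^2*y*z + 6*y^3*z + 6*y*z^3 + x^3 + 12*x*y^2 + 4*x*z^2 - 8*y*z - 3*x
tr(b a b^-1 a b^-1 a^-1 b a b^-2 a) = tr(a^-1 b a b^-2 a b a b^-1 a) tr(b) - tr(a^-1 b a b^-2 a b a b^-1 a b)   [inverse elimination on b] = -x^3*y^4*z^2 + x^4*y^3*z + 2*x^2*y^5*z + 3*x^2*y^3*z^3 - x^3*y^4 - x^3*y^2*z^2 - x*y^6 - 4*x*y^4*z^2 - 3*x*y^2*z^4 - x^4*y*z - 6*x^2*y^3*z - x^2*y*z^3 + y^5*z + 2*y^3*z^3 + y*z^5 + 3*x^3*y^2 + x^3*z^2 + 6*x*y^4 + 13*x*y^2*z^2 + x*z^4 + x^2*y*z - 6*y^3*z - 6*y*z^3 - x^3 - 10*x*y^2 - 4*x*z^2 + 9*y*z + 3*x

-x^3*y^4*z^2 + x^4*y^3*z + 2*x^2*y^5*z + 3*x^2*y^3*z^3 - x^3*y^4 - x^3*y^2*z^2 - x*y^6 - 4*x*y^4*z^2 - 3*x*y^2*z^4 - x^4*y*z - 6*x^2*y^3*z - x^2*y*z^3 + y^5*z + 2*y^3*z^3 + y*z^5 + 3*x^3*y^2 + x^3*z^2 + 6*x*y^4 + 13*x*y^2*z^2 + x*z^4 + x^2*y*z - 6*y^3*z - 6*y*z^3 - x^3 - 10*x*y^2 - 4*x*z^2 + 9*y*z + 3*x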